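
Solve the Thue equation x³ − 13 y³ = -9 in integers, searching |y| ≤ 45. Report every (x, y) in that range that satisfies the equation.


The equation is x³ - 13y³ = -9. For fixed y, x³ = 13·y³ − 9, so a solution requires the RHS to be a perfect cube.
Strategy: iterate y from -45 to 45, compute RHS = 13·y³ − 9, and check whether it is a (positive or negative) perfect cube.
Check small values of y:
  y = 0: RHS = -9 is not a perfect cube.
  y = 1: RHS = 4 is not a perfect cube.
  y = -1: RHS = -22 is not a perfect cube.
  y = 2: RHS = 95 is not a perfect cube.
  y = -2: RHS = -113 is not a perfect cube.
  y = 3: RHS = 342 is not a perfect cube.
  y = -3: RHS = -360 is not a perfect cube.
Continuing the search up to |y| = 45 finds no solutions either.
No (x, y) in the scanned range satisfies the equation.

No integer solutions with |y| ≤ 45.


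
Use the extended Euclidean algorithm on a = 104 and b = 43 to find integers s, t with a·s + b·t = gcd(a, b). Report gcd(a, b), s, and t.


Euclidean algorithm on (104, 43) — divide until remainder is 0:
  104 = 2 · 43 + 18
  43 = 2 · 18 + 7
  18 = 2 · 7 + 4
  7 = 1 · 4 + 3
  4 = 1 · 3 + 1
  3 = 3 · 1 + 0
gcd(104, 43) = 1.
Track Bezout coefficients alongside the remainders: start with r₀ = 104 = a·1 + b·0 (s = 1, t = 0) and r₁ = 43 = a·0 + b·1 (s = 0, t = 1); each new remainder r_{k+1} = r_{k-1} − q_k·r_k inherits s_{k+1} = s_{k-1} − q_k·s_k, t_{k+1} = t_{k-1} − q_k·t_k, so r_k = a·s_k + b·t_k at every step:
  q = 2: r = 18, s = 1 − 2·0 = 1, t = 0 − 2·1 = -2  (check: 104·1 + 43·(-2) = 18)
  q = 2: r = 7, s = 0 − 2·1 = -2, t = 1 − 2·(-2) = 5  (check: 104·(-2) + 43·5 = 7)
  q = 2: r = 4, s = 1 − 2·(-2) = 5, t = -2 − 2·5 = -12  (check: 104·5 + 43·(-12) = 4)
  q = 1: r = 3, s = -2 − 1·5 = -7, t = 5 − 1·(-12) = 17  (check: 104·(-7) + 43·17 = 3)
  q = 1: r = 1, s = 5 − 1·(-7) = 12, t = -12 − 1·17 = -29  (check: 104·12 + 43·(-29) = 1)
The row with r = 1 (the gcd) gives the Bezout coefficients s = 12, t = -29.
Result: 104 · (12) + 43 · (-29) = 1.

gcd(104, 43) = 1; s = 12, t = -29 (check: 104·12 + 43·(-29) = 1).


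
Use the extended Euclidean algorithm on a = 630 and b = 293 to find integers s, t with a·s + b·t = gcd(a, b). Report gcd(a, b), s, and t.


Euclidean algorithm on (630, 293) — divide until remainder is 0:
  630 = 2 · 293 + 44
  293 = 6 · 44 + 29
  44 = 1 · 29 + 15
  29 = 1 · 15 + 14
  15 = 1 · 14 + 1
  14 = 14 · 1 + 0
gcd(630, 293) = 1.
Track Bezout coefficients alongside the remainders: start with r₀ = 630 = a·1 + b·0 (s = 1, t = 0) and r₁ = 293 = a·0 + b·1 (s = 0, t = 1); each new remainder r_{k+1} = r_{k-1} − q_k·r_k inherits s_{k+1} = s_{k-1} − q_k·s_k, t_{k+1} = t_{k-1} − q_k·t_k, so r_k = a·s_k + b·t_k at every step:
  q = 2: r = 44, s = 1 − 2·0 = 1, t = 0 − 2·1 = -2  (check: 630·1 + 293·(-2) = 44)
  q = 6: r = 29, s = 0 − 6·1 = -6, t = 1 − 6·(-2) = 13  (check: 630·(-6) + 293·13 = 29)
  q = 1: r = 15, s = 1 − 1·(-6) = 7, t = -2 − 1·13 = -15  (check: 630·7 + 293·(-15) = 15)
  q = 1: r = 14, s = -6 − 1·7 = -13, t = 13 − 1·(-15) = 28  (check: 630·(-13) + 293·28 = 14)
  q = 1: r = 1, s = 7 − 1·(-13) = 20, t = -15 − 1·28 = -43  (check: 630·20 + 293·(-43) = 1)
The row with r = 1 (the gcd) gives the Bezout coefficients s = 20, t = -43.
Result: 630 · (20) + 293 · (-43) = 1.

gcd(630, 293) = 1; s = 20, t = -43 (check: 630·20 + 293·(-43) = 1).


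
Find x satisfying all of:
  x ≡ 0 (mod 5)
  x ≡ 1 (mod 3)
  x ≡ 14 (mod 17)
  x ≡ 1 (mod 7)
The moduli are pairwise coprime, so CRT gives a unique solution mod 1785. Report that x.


Product of moduli M = 5 · 3 · 17 · 7 = 1785.
Merge one congruence at a time:
  Start: x ≡ 0 (mod 5).
  Combine with x ≡ 1 (mod 3); new modulus lcm = 15.
    Write x = 0 + 5·t and substitute into x ≡ 1 (mod 3): 5·t ≡ 1 − 0 = 1 (mod 3).
    Reduce coefficients mod 3: 2·t ≡ 1 (mod 3).
    The inverse of 2 mod 3 is 2 (since 2·2 = 4 = 1·3 + 1), so t ≡ 2·1 = 2 ≡ 2 (mod 3).
    Then x = 0 + 5·2 = 10, valid modulo lcm(5, 3) = 15: x ≡ 10 (mod 15).
  Combine with x ≡ 14 (mod 17); new modulus lcm = 255.
    Write x = 10 + 15·t and substitute into x ≡ 14 (mod 17): 15·t ≡ 14 − 10 = 4 (mod 17).
    The inverse of 15 mod 17 is 8 (since 15·8 = 120 = 7·17 + 1), so t ≡ 8·4 = 32 ≡ 15 (mod 17).
    Then x = 10 + 15·15 = 235, valid modulo lcm(15, 17) = 255: x ≡ 235 (mod 255).
  Combine with x ≡ 1 (mod 7); new modulus lcm = 1785.
    Write x = 235 + 255·t and substitute into x ≡ 1 (mod 7): 255·t ≡ 1 − 235 = -234 (mod 7).
    Reduce coefficients mod 7: 3·t ≡ 4 (mod 7).
    The inverse of 3 mod 7 is 5 (since 3·5 = 15 = 2·7 + 1), so t ≡ 5·4 = 20 ≡ 6 (mod 7).
    Then x = 235 + 255·6 = 1765, valid modulo lcm(255, 7) = 1785: x ≡ 1765 (mod 1785).
Verify against each original: 1765 mod 5 = 0, 1765 mod 3 = 1, 1765 mod 17 = 14, 1765 mod 7 = 1.

x ≡ 1765 (mod 1785).


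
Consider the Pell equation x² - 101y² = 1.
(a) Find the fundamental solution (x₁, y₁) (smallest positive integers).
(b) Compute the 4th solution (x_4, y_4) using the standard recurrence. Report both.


Step 1: Find the fundamental solution (x₁, y₁) of x² - 101y² = 1.
  Expand √101 as a continued fraction. a₀ = ⌊√101⌋ = 10; iterate m_{k+1} = d_k·a_k − m_k, d_{k+1} = (101 − m_{k+1}²)/d_k, a_{k+1} = ⌊(a₀ + m_{k+1})/d_{k+1}⌋ (starting m₀ = 0, d₀ = 1), with convergents p_k = a_k·p_{k-1} + p_{k-2}, q_k = a_k·q_{k-1} + q_{k-2} (p₋₁ = 1, q₋₁ = 0):
  k = 0: a₀ = 10; p₀/q₀ = 10/1; p₀² − 101·q₀² = 100 − 101 = -1.
  k = 1: m = 10, d = 1, a = ⌊(10 + 10)/1⌋ = 20; p/q = (20·10 + 1)/(20·1 + 0) = 201/20; p² − 101·q² = 40401 − 40400 = 1.
  The first convergent with p² − 101·q² = 1 gives the fundamental solution (x₁, y₁) = (201, 20).
Step 2: Apply the recurrence (x_{n+1}, y_{n+1}) = (x₁x_n + 101y₁y_n, x₁y_n + y₁x_n) repeatedly.
  From (x_1, y_1) = (201, 20): x_2 = 201·201 + 101·20·20 = 80801; y_2 = 201·20 + 20·201 = 8040.
  From (x_2, y_2) = (80801, 8040): x_3 = 201·80801 + 101·20·8040 = 32481801; y_3 = 201·8040 + 20·80801 = 3232060.
  From (x_3, y_3) = (32481801, 3232060): x_4 = 201·32481801 + 101·20·3232060 = 13057603201; y_4 = 201·3232060 + 20·32481801 = 1299280080.
Step 3: Verify x_4² - 101·y_4² = 170501001354765446401 - 170501001354765446400 = 1 (should be 1). ✓

(x_1, y_1) = (201, 20); (x_4, y_4) = (13057603201, 1299280080).


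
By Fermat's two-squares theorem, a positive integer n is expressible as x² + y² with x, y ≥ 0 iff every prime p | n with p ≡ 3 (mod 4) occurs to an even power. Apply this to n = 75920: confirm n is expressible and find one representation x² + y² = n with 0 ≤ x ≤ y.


Step 1: Factor n = 75920 = 2^4 · 5 · 13 · 73.
Step 2: Check the mod-4 condition on each prime factor: 2 = 2 (special); 5 ≡ 1 (mod 4), exponent 1; 13 ≡ 1 (mod 4), exponent 1; 73 ≡ 1 (mod 4), exponent 1.
All primes ≡ 3 (mod 4) appear to even exponent (or don't appear), so by the two-squares theorem n IS expressible as a sum of two squares.
Step 3: Build a representation. Group n = k² · m with k = 4 and m = 5 · 13 · 73 = 4745 (a product of primes ≡ 1 (mod 4)); a representation of m scales to one of n via (k·x)² + (k·y)² = k²(x² + y²). Each prime p ≡ 1 (mod 4) is itself a sum of two squares; find a² by testing p − a² for a perfect square:
  5: 5 − 1² = 4 = 2² ⇒ 5 = 1² + 2².
  13: 13 − 1² = 12, 13 − 2² = 9 = 3² ⇒ 13 = 2² + 3².
  73: 73 − 1² = 72, 73 − 2² = 69, 73 − 3² = 64 = 8² ⇒ 73 = 3² + 8².
  Combine using the Brahmagupta–Fibonacci identity (a² + b²)(c² + d²) = (ac − bd)² + (ad + bc)² = (ac + bd)² + (ad − bc)²:
  5 · 13 = 65: from (1² + 2²)(2² + 3²), take (1·2 − 2·3, 1·3 + 2·2) = (2 − 6, 3 + 4) = (-4, 7); dropping signs (only squares matter) gives (4, 7); check 4² + 7² = 16 + 49 = 65 ✓.
  65 · 73 = 4745: from (4² + 7²)(3² + 8²), take (4·3 − 7·8, 4·8 + 7·3) = (12 − 56, 32 + 21) = (-44, 53); dropping signs (only squares matter) gives (44, 53); check 44² + 53² = 1936 + 2809 = 4745 ✓.
  Scale by k = 4: (4·44, 4·53) = (176, 212).
Step 4: Order so x ≤ y and verify: 176² + 212² = 30976 + 44944 = 75920 = n. ✓

n = 75920 = 176² + 212² (one valid representation with x ≤ y).


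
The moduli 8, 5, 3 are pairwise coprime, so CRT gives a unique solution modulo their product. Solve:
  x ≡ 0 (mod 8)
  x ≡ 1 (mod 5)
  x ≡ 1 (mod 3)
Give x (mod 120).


Moduli 8, 5, 3 are pairwise coprime; by CRT there is a unique solution modulo M = 8 · 5 · 3 = 120.
Solve pairwise, accumulating the modulus:
  Start with x ≡ 0 (mod 8).
  Combine with x ≡ 1 (mod 5): since gcd(8, 5) = 1, we get a unique residue mod 40.
    Write x = 0 + 8·t and substitute into x ≡ 1 (mod 5): 8·t ≡ 1 − 0 = 1 (mod 5).
    Reduce coefficients mod 5: 3·t ≡ 1 (mod 5).
    The inverse of 3 mod 5 is 2 (since 3·2 = 6 = 1·5 + 1), so t ≡ 2·1 = 2 ≡ 2 (mod 5).
    Then x = 0 + 8·2 = 16, valid modulo lcm(8, 5) = 40: x ≡ 16 (mod 40).
  Combine with x ≡ 1 (mod 3): since gcd(40, 3) = 1, we get a unique residue mod 120.
    Write x = 16 + 40·t and substitute into x ≡ 1 (mod 3): 40·t ≡ 1 − 16 = -15 (mod 3).
    Reduce coefficients mod 3: 1·t ≡ 0 (mod 3).
    So t ≡ 0 (mod 3).
    Then x = 16 + 40·0 = 16, valid modulo lcm(40, 3) = 120: x ≡ 16 (mod 120).
Verify: 16 mod 8 = 0 ✓, 16 mod 5 = 1 ✓, 16 mod 3 = 1 ✓.

x ≡ 16 (mod 120).


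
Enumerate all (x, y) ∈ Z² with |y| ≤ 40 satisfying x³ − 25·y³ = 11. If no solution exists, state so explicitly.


The equation is x³ - 25y³ = 11. For fixed y, x³ = 25·y³ + 11, so a solution requires the RHS to be a perfect cube.
Strategy: iterate y from -40 to 40, compute RHS = 25·y³ + 11, and check whether it is a (positive or negative) perfect cube.
Check small values of y:
  y = 0: RHS = 11 is not a perfect cube.
  y = 1: RHS = 36 is not a perfect cube.
  y = -1: RHS = -14 is not a perfect cube.
  y = 2: RHS = 211 is not a perfect cube.
  y = -2: RHS = -189 is not a perfect cube.
  y = 3: RHS = 686 is not a perfect cube.
  y = -3: RHS = -664 is not a perfect cube.
Continuing the search up to |y| = 40 finds no solutions either.
No (x, y) in the scanned range satisfies the equation.

No integer solutions with |y| ≤ 40.


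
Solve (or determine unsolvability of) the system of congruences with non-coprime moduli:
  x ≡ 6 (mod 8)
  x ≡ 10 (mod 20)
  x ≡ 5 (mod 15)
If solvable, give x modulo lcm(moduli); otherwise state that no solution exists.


Moduli 8, 20, 15 are not pairwise coprime, so CRT works modulo lcm(m_i) when all pairwise compatibility conditions hold.
Pairwise compatibility: gcd(m_i, m_j) must divide a_i - a_j for every pair.
Merge one congruence at a time:
  Start: x ≡ 6 (mod 8).
  Combine with x ≡ 10 (mod 20): gcd(8, 20) = 4; 10 - 6 = 4, which IS divisible by 4, so compatible.
    Write x = 6 + 8·t and substitute into x ≡ 10 (mod 20): 8·t ≡ 10 − 6 = 4 (mod 20).
    Divide the congruence (and modulus) by g = 4: 2·t ≡ 1 (mod 5).
    The inverse of 2 mod 5 is 3 (since 2·3 = 6 = 1·5 + 1), so t ≡ 3·1 = 3 ≡ 3 (mod 5).
    Then x = 6 + 8·3 = 30, valid modulo lcm(8, 20) = 40: x ≡ 30 (mod 40).
  Combine with x ≡ 5 (mod 15): gcd(40, 15) = 5; 5 - 30 = -25, which IS divisible by 5, so compatible.
    Write x = 30 + 40·t and substitute into x ≡ 5 (mod 15): 40·t ≡ 5 − 30 = -25 (mod 15).
    Divide the congruence (and modulus) by g = 5: 8·t ≡ -5 (mod 3).
    Reduce coefficients mod 3: 2·t ≡ 1 (mod 3).
    The inverse of 2 mod 3 is 2 (since 2·2 = 4 = 1·3 + 1), so t ≡ 2·1 = 2 ≡ 2 (mod 3).
    Then x = 30 + 40·2 = 110, valid modulo lcm(40, 15) = 120: x ≡ 110 (mod 120).
Verify: 110 mod 8 = 6, 110 mod 20 = 10, 110 mod 15 = 5.

x ≡ 110 (mod 120).


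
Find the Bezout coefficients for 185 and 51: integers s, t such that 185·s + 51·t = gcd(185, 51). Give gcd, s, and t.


Euclidean algorithm on (185, 51) — divide until remainder is 0:
  185 = 3 · 51 + 32
  51 = 1 · 32 + 19
  32 = 1 · 19 + 13
  19 = 1 · 13 + 6
  13 = 2 · 6 + 1
  6 = 6 · 1 + 0
gcd(185, 51) = 1.
Track Bezout coefficients alongside the remainders: start with r₀ = 185 = a·1 + b·0 (s = 1, t = 0) and r₁ = 51 = a·0 + b·1 (s = 0, t = 1); each new remainder r_{k+1} = r_{k-1} − q_k·r_k inherits s_{k+1} = s_{k-1} − q_k·s_k, t_{k+1} = t_{k-1} − q_k·t_k, so r_k = a·s_k + b·t_k at every step:
  q = 3: r = 32, s = 1 − 3·0 = 1, t = 0 − 3·1 = -3  (check: 185·1 + 51·(-3) = 32)
  q = 1: r = 19, s = 0 − 1·1 = -1, t = 1 − 1·(-3) = 4  (check: 185·(-1) + 51·4 = 19)
  q = 1: r = 13, s = 1 − 1·(-1) = 2, t = -3 − 1·4 = -7  (check: 185·2 + 51·(-7) = 13)
  q = 1: r = 6, s = -1 − 1·2 = -3, t = 4 − 1·(-7) = 11  (check: 185·(-3) + 51·11 = 6)
  q = 2: r = 1, s = 2 − 2·(-3) = 8, t = -7 − 2·11 = -29  (check: 185·8 + 51·(-29) = 1)
The row with r = 1 (the gcd) gives the Bezout coefficients s = 8, t = -29.
Result: 185 · (8) + 51 · (-29) = 1.

gcd(185, 51) = 1; s = 8, t = -29 (check: 185·8 + 51·(-29) = 1).


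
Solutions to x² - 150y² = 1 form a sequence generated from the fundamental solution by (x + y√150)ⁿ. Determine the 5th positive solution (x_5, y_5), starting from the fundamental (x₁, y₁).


Step 1: Find the fundamental solution (x₁, y₁) of x² - 150y² = 1.
  Expand √150 as a continued fraction. a₀ = ⌊√150⌋ = 12; iterate m_{k+1} = d_k·a_k − m_k, d_{k+1} = (150 − m_{k+1}²)/d_k, a_{k+1} = ⌊(a₀ + m_{k+1})/d_{k+1}⌋ (starting m₀ = 0, d₀ = 1), with convergents p_k = a_k·p_{k-1} + p_{k-2}, q_k = a_k·q_{k-1} + q_{k-2} (p₋₁ = 1, q₋₁ = 0):
  k = 0: a₀ = 12; p₀/q₀ = 12/1; p₀² − 150·q₀² = 144 − 150 = -6.
  k = 1: m = 12, d = 6, a = ⌊(12 + 12)/6⌋ = 4; p/q = (4·12 + 1)/(4·1 + 0) = 49/4; p² − 150·q² = 2401 − 2400 = 1.
  The first convergent with p² − 150·q² = 1 gives the fundamental solution (x₁, y₁) = (49, 4).
Step 2: Apply the recurrence (x_{n+1}, y_{n+1}) = (x₁x_n + 150y₁y_n, x₁y_n + y₁x_n) repeatedly.
  From (x_1, y_1) = (49, 4): x_2 = 49·49 + 150·4·4 = 4801; y_2 = 49·4 + 4·49 = 392.
  From (x_2, y_2) = (4801, 392): x_3 = 49·4801 + 150·4·392 = 470449; y_3 = 49·392 + 4·4801 = 38412.
  From (x_3, y_3) = (470449, 38412): x_4 = 49·470449 + 150·4·38412 = 46099201; y_4 = 49·38412 + 4·470449 = 3763984.
  From (x_4, y_4) = (46099201, 3763984): x_5 = 49·46099201 + 150·4·3763984 = 4517251249; y_5 = 49·3763984 + 4·46099201 = 368832020.
Step 3: Verify x_5² - 150·y_5² = 20405558846592060001 - 20405558846592060000 = 1 (should be 1). ✓

(x_1, y_1) = (49, 4); (x_5, y_5) = (4517251249, 368832020).


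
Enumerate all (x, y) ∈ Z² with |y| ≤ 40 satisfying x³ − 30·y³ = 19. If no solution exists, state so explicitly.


The equation is x³ - 30y³ = 19. For fixed y, x³ = 30·y³ + 19, so a solution requires the RHS to be a perfect cube.
Strategy: iterate y from -40 to 40, compute RHS = 30·y³ + 19, and check whether it is a (positive or negative) perfect cube.
Check small values of y:
  y = 0: RHS = 19 is not a perfect cube.
  y = 1: RHS = 49 is not a perfect cube.
  y = -1: RHS = -11 is not a perfect cube.
  y = 2: RHS = 259 is not a perfect cube.
  y = -2: RHS = -221 is not a perfect cube.
  y = 3: RHS = 829 is not a perfect cube.
  y = -3: RHS = -791 is not a perfect cube.
Continuing the search up to |y| = 40 finds no solutions either.
No (x, y) in the scanned range satisfies the equation.

No integer solutions with |y| ≤ 40.


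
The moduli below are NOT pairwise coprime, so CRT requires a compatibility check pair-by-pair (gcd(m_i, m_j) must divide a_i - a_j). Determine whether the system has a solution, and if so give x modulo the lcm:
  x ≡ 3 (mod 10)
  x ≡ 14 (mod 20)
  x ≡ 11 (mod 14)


Moduli 10, 20, 14 are not pairwise coprime, so CRT works modulo lcm(m_i) when all pairwise compatibility conditions hold.
Pairwise compatibility: gcd(m_i, m_j) must divide a_i - a_j for every pair.
Merge one congruence at a time:
  Start: x ≡ 3 (mod 10).
  Combine with x ≡ 14 (mod 20): gcd(10, 20) = 10, and 14 - 3 = 11 is NOT divisible by 10.
    ⇒ system is inconsistent (no integer solution).

No solution (the system is inconsistent).


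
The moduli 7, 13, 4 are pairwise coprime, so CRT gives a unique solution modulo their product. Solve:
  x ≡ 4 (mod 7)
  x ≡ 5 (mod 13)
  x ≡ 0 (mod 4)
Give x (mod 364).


Moduli 7, 13, 4 are pairwise coprime; by CRT there is a unique solution modulo M = 7 · 13 · 4 = 364.
Solve pairwise, accumulating the modulus:
  Start with x ≡ 4 (mod 7).
  Combine with x ≡ 5 (mod 13): since gcd(7, 13) = 1, we get a unique residue mod 91.
    Write x = 4 + 7·t and substitute into x ≡ 5 (mod 13): 7·t ≡ 5 − 4 = 1 (mod 13).
    The inverse of 7 mod 13 is 2 (since 7·2 = 14 = 1·13 + 1), so t ≡ 2·1 = 2 ≡ 2 (mod 13).
    Then x = 4 + 7·2 = 18, valid modulo lcm(7, 13) = 91: x ≡ 18 (mod 91).
  Combine with x ≡ 0 (mod 4): since gcd(91, 4) = 1, we get a unique residue mod 364.
    Write x = 18 + 91·t and substitute into x ≡ 0 (mod 4): 91·t ≡ 0 − 18 = -18 (mod 4).
    Reduce coefficients mod 4: 3·t ≡ 2 (mod 4).
    The inverse of 3 mod 4 is 3 (since 3·3 = 9 = 2·4 + 1), so t ≡ 3·2 = 6 ≡ 2 (mod 4).
    Then x = 18 + 91·2 = 200, valid modulo lcm(91, 4) = 364: x ≡ 200 (mod 364).
Verify: 200 mod 7 = 4 ✓, 200 mod 13 = 5 ✓, 200 mod 4 = 0 ✓.

x ≡ 200 (mod 364).


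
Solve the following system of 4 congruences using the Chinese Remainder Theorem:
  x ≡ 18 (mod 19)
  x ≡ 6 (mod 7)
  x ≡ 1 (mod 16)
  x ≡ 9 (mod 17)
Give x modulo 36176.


Product of moduli M = 19 · 7 · 16 · 17 = 36176.
Merge one congruence at a time:
  Start: x ≡ 18 (mod 19).
  Combine with x ≡ 6 (mod 7); new modulus lcm = 133.
    Write x = 18 + 19·t and substitute into x ≡ 6 (mod 7): 19·t ≡ 6 − 18 = -12 (mod 7).
    Reduce coefficients mod 7: 5·t ≡ 2 (mod 7).
    The inverse of 5 mod 7 is 3 (since 5·3 = 15 = 2·7 + 1), so t ≡ 3·2 = 6 ≡ 6 (mod 7).
    Then x = 18 + 19·6 = 132, valid modulo lcm(19, 7) = 133: x ≡ 132 (mod 133).
  Combine with x ≡ 1 (mod 16); new modulus lcm = 2128.
    Write x = 132 + 133·t and substitute into x ≡ 1 (mod 16): 133·t ≡ 1 − 132 = -131 (mod 16).
    Reduce coefficients mod 16: 5·t ≡ 13 (mod 16).
    The inverse of 5 mod 16 is 13 (since 5·13 = 65 = 4·16 + 1), so t ≡ 13·13 = 169 ≡ 9 (mod 16).
    Then x = 132 + 133·9 = 1329, valid modulo lcm(133, 16) = 2128: x ≡ 1329 (mod 2128).
  Combine with x ≡ 9 (mod 17); new modulus lcm = 36176.
    Write x = 1329 + 2128·t and substitute into x ≡ 9 (mod 17): 2128·t ≡ 9 − 1329 = -1320 (mod 17).
    Reduce coefficients mod 17: 3·t ≡ 6 (mod 17).
    The inverse of 3 mod 17 is 6 (since 3·6 = 18 = 1·17 + 1), so t ≡ 6·6 = 36 ≡ 2 (mod 17).
    Then x = 1329 + 2128·2 = 5585, valid modulo lcm(2128, 17) = 36176: x ≡ 5585 (mod 36176).
Verify against each original: 5585 mod 19 = 18, 5585 mod 7 = 6, 5585 mod 16 = 1, 5585 mod 17 = 9.

x ≡ 5585 (mod 36176).


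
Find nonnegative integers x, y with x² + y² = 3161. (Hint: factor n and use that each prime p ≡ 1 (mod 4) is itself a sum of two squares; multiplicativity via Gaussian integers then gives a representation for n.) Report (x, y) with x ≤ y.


Step 1: Factor n = 3161 = 29 · 109.
Step 2: Check the mod-4 condition on each prime factor: 29 ≡ 1 (mod 4), exponent 1; 109 ≡ 1 (mod 4), exponent 1.
All primes ≡ 3 (mod 4) appear to even exponent (or don't appear), so by the two-squares theorem n IS expressible as a sum of two squares.
Step 3: Build a representation. Here n = 29 · 109 is a product of primes ≡ 1 (mod 4). Each prime p ≡ 1 (mod 4) is itself a sum of two squares; find a² by testing p − a² for a perfect square:
  29: 29 − 1² = 28, 29 − 2² = 25 = 5² ⇒ 29 = 2² + 5².
  109: 109 − 1² = 108, 109 − 2² = 105, 109 − 3² = 100 = 10² ⇒ 109 = 3² + 10².
  Combine using the Brahmagupta–Fibonacci identity (a² + b²)(c² + d²) = (ac − bd)² + (ad + bc)² = (ac + bd)² + (ad − bc)²:
  29 · 109 = 3161: from (2² + 5²)(3² + 10²), take (2·3 − 5·10, 2·10 + 5·3) = (6 − 50, 20 + 15) = (-44, 35); dropping signs (only squares matter) gives (44, 35); check 44² + 35² = 1936 + 1225 = 3161 ✓.
Step 4: Order so x ≤ y and verify: 35² + 44² = 1225 + 1936 = 3161 = n. ✓

n = 3161 = 35² + 44² (one valid representation with x ≤ y).


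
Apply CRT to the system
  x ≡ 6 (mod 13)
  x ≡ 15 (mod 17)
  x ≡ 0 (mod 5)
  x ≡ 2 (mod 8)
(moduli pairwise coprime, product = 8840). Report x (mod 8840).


Product of moduli M = 13 · 17 · 5 · 8 = 8840.
Merge one congruence at a time:
  Start: x ≡ 6 (mod 13).
  Combine with x ≡ 15 (mod 17); new modulus lcm = 221.
    Write x = 6 + 13·t and substitute into x ≡ 15 (mod 17): 13·t ≡ 15 − 6 = 9 (mod 17).
    The inverse of 13 mod 17 is 4 (since 13·4 = 52 = 3·17 + 1), so t ≡ 4·9 = 36 ≡ 2 (mod 17).
    Then x = 6 + 13·2 = 32, valid modulo lcm(13, 17) = 221: x ≡ 32 (mod 221).
  Combine with x ≡ 0 (mod 5); new modulus lcm = 1105.
    Write x = 32 + 221·t and substitute into x ≡ 0 (mod 5): 221·t ≡ 0 − 32 = -32 (mod 5).
    Reduce coefficients mod 5: 1·t ≡ 3 (mod 5).
    So t ≡ 3 (mod 5).
    Then x = 32 + 221·3 = 695, valid modulo lcm(221, 5) = 1105: x ≡ 695 (mod 1105).
  Combine with x ≡ 2 (mod 8); new modulus lcm = 8840.
    Write x = 695 + 1105·t and substitute into x ≡ 2 (mod 8): 1105·t ≡ 2 − 695 = -693 (mod 8).
    Reduce coefficients mod 8: 1·t ≡ 3 (mod 8).
    So t ≡ 3 (mod 8).
    Then x = 695 + 1105·3 = 4010, valid modulo lcm(1105, 8) = 8840: x ≡ 4010 (mod 8840).
Verify against each original: 4010 mod 13 = 6, 4010 mod 17 = 15, 4010 mod 5 = 0, 4010 mod 8 = 2.

x ≡ 4010 (mod 8840).


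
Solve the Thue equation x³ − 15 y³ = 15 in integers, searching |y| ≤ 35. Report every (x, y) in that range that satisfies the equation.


The equation is x³ - 15y³ = 15. For fixed y, x³ = 15·y³ + 15, so a solution requires the RHS to be a perfect cube.
Strategy: iterate y from -35 to 35, compute RHS = 15·y³ + 15, and check whether it is a (positive or negative) perfect cube.
Check small values of y:
  y = 0: RHS = 15 is not a perfect cube.
  y = 1: RHS = 30 is not a perfect cube.
  y = -1: RHS = 0 = (0)³ ⇒ x = 0 works.
  y = 2: RHS = 135 is not a perfect cube.
  y = -2: RHS = -105 is not a perfect cube.
  y = 3: RHS = 420 is not a perfect cube.
  y = -3: RHS = -390 is not a perfect cube.
Continuing the search up to |y| = 35 finds no further solutions beyond those listed.
Collected solutions: (0, -1).

Solutions (with |y| ≤ 35): (0, -1).


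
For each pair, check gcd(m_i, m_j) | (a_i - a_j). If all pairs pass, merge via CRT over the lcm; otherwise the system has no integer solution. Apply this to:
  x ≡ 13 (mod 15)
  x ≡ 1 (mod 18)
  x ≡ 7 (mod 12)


Moduli 15, 18, 12 are not pairwise coprime, so CRT works modulo lcm(m_i) when all pairwise compatibility conditions hold.
Pairwise compatibility: gcd(m_i, m_j) must divide a_i - a_j for every pair.
Merge one congruence at a time:
  Start: x ≡ 13 (mod 15).
  Combine with x ≡ 1 (mod 18): gcd(15, 18) = 3; 1 - 13 = -12, which IS divisible by 3, so compatible.
    Write x = 13 + 15·t and substitute into x ≡ 1 (mod 18): 15·t ≡ 1 − 13 = -12 (mod 18).
    Divide the congruence (and modulus) by g = 3: 5·t ≡ -4 (mod 6).
    Reduce coefficients mod 6: 5·t ≡ 2 (mod 6).
    The inverse of 5 mod 6 is 5 (since 5·5 = 25 = 4·6 + 1), so t ≡ 5·2 = 10 ≡ 4 (mod 6).
    Then x = 13 + 15·4 = 73, valid modulo lcm(15, 18) = 90: x ≡ 73 (mod 90).
  Combine with x ≡ 7 (mod 12): gcd(90, 12) = 6; 7 - 73 = -66, which IS divisible by 6, so compatible.
    Write x = 73 + 90·t and substitute into x ≡ 7 (mod 12): 90·t ≡ 7 − 73 = -66 (mod 12).
    Divide the congruence (and modulus) by g = 6: 15·t ≡ -11 (mod 2).
    Reduce coefficients mod 2: 1·t ≡ 1 (mod 2).
    So t ≡ 1 (mod 2).
    Then x = 73 + 90·1 = 163, valid modulo lcm(90, 12) = 180: x ≡ 163 (mod 180).
Verify: 163 mod 15 = 13, 163 mod 18 = 1, 163 mod 12 = 7.

x ≡ 163 (mod 180).


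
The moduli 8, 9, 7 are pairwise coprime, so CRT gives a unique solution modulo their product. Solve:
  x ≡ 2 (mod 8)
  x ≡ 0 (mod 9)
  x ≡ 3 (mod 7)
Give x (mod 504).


Moduli 8, 9, 7 are pairwise coprime; by CRT there is a unique solution modulo M = 8 · 9 · 7 = 504.
Solve pairwise, accumulating the modulus:
  Start with x ≡ 2 (mod 8).
  Combine with x ≡ 0 (mod 9): since gcd(8, 9) = 1, we get a unique residue mod 72.
    Write x = 2 + 8·t and substitute into x ≡ 0 (mod 9): 8·t ≡ 0 − 2 = -2 (mod 9).
    Reduce coefficients mod 9: 8·t ≡ 7 (mod 9).
    The inverse of 8 mod 9 is 8 (since 8·8 = 64 = 7·9 + 1), so t ≡ 8·7 = 56 ≡ 2 (mod 9).
    Then x = 2 + 8·2 = 18, valid modulo lcm(8, 9) = 72: x ≡ 18 (mod 72).
  Combine with x ≡ 3 (mod 7): since gcd(72, 7) = 1, we get a unique residue mod 504.
    Write x = 18 + 72·t and substitute into x ≡ 3 (mod 7): 72·t ≡ 3 − 18 = -15 (mod 7).
    Reduce coefficients mod 7: 2·t ≡ 6 (mod 7).
    The inverse of 2 mod 7 is 4 (since 2·4 = 8 = 1·7 + 1), so t ≡ 4·6 = 24 ≡ 3 (mod 7).
    Then x = 18 + 72·3 = 234, valid modulo lcm(72, 7) = 504: x ≡ 234 (mod 504).
Verify: 234 mod 8 = 2 ✓, 234 mod 9 = 0 ✓, 234 mod 7 = 3 ✓.

x ≡ 234 (mod 504).


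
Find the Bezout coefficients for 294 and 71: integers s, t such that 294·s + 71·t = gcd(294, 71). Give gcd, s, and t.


Euclidean algorithm on (294, 71) — divide until remainder is 0:
  294 = 4 · 71 + 10
  71 = 7 · 10 + 1
  10 = 10 · 1 + 0
gcd(294, 71) = 1.
Track Bezout coefficients alongside the remainders: start with r₀ = 294 = a·1 + b·0 (s = 1, t = 0) and r₁ = 71 = a·0 + b·1 (s = 0, t = 1); each new remainder r_{k+1} = r_{k-1} − q_k·r_k inherits s_{k+1} = s_{k-1} − q_k·s_k, t_{k+1} = t_{k-1} − q_k·t_k, so r_k = a·s_k + b·t_k at every step:
  q = 4: r = 10, s = 1 − 4·0 = 1, t = 0 − 4·1 = -4  (check: 294·1 + 71·(-4) = 10)
  q = 7: r = 1, s = 0 − 7·1 = -7, t = 1 − 7·(-4) = 29  (check: 294·(-7) + 71·29 = 1)
The row with r = 1 (the gcd) gives the Bezout coefficients s = -7, t = 29.
Result: 294 · (-7) + 71 · (29) = 1.

gcd(294, 71) = 1; s = -7, t = 29 (check: 294·(-7) + 71·29 = 1).


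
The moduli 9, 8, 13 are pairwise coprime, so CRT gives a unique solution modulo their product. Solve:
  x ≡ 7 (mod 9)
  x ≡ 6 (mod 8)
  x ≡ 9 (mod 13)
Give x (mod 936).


Moduli 9, 8, 13 are pairwise coprime; by CRT there is a unique solution modulo M = 9 · 8 · 13 = 936.
Solve pairwise, accumulating the modulus:
  Start with x ≡ 7 (mod 9).
  Combine with x ≡ 6 (mod 8): since gcd(9, 8) = 1, we get a unique residue mod 72.
    Write x = 7 + 9·t and substitute into x ≡ 6 (mod 8): 9·t ≡ 6 − 7 = -1 (mod 8).
    Reduce coefficients mod 8: 1·t ≡ 7 (mod 8).
    So t ≡ 7 (mod 8).
    Then x = 7 + 9·7 = 70, valid modulo lcm(9, 8) = 72: x ≡ 70 (mod 72).
  Combine with x ≡ 9 (mod 13): since gcd(72, 13) = 1, we get a unique residue mod 936.
    Write x = 70 + 72·t and substitute into x ≡ 9 (mod 13): 72·t ≡ 9 − 70 = -61 (mod 13).
    Reduce coefficients mod 13: 7·t ≡ 4 (mod 13).
    The inverse of 7 mod 13 is 2 (since 7·2 = 14 = 1·13 + 1), so t ≡ 2·4 = 8 ≡ 8 (mod 13).
    Then x = 70 + 72·8 = 646, valid modulo lcm(72, 13) = 936: x ≡ 646 (mod 936).
Verify: 646 mod 9 = 7 ✓, 646 mod 8 = 6 ✓, 646 mod 13 = 9 ✓.

x ≡ 646 (mod 936).


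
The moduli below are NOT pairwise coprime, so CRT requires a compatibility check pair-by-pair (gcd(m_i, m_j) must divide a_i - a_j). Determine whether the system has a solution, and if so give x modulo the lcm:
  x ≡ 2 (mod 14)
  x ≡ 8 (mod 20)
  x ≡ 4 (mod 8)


Moduli 14, 20, 8 are not pairwise coprime, so CRT works modulo lcm(m_i) when all pairwise compatibility conditions hold.
Pairwise compatibility: gcd(m_i, m_j) must divide a_i - a_j for every pair.
Merge one congruence at a time:
  Start: x ≡ 2 (mod 14).
  Combine with x ≡ 8 (mod 20): gcd(14, 20) = 2; 8 - 2 = 6, which IS divisible by 2, so compatible.
    Write x = 2 + 14·t and substitute into x ≡ 8 (mod 20): 14·t ≡ 8 − 2 = 6 (mod 20).
    Divide the congruence (and modulus) by g = 2: 7·t ≡ 3 (mod 10).
    The inverse of 7 mod 10 is 3 (since 7·3 = 21 = 2·10 + 1), so t ≡ 3·3 = 9 ≡ 9 (mod 10).
    Then x = 2 + 14·9 = 128, valid modulo lcm(14, 20) = 140: x ≡ 128 (mod 140).
  Combine with x ≡ 4 (mod 8): gcd(140, 8) = 4; 4 - 128 = -124, which IS divisible by 4, so compatible.
    Write x = 128 + 140·t and substitute into x ≡ 4 (mod 8): 140·t ≡ 4 − 128 = -124 (mod 8).
    Divide the congruence (and modulus) by g = 4: 35·t ≡ -31 (mod 2).
    Reduce coefficients mod 2: 1·t ≡ 1 (mod 2).
    So t ≡ 1 (mod 2).
    Then x = 128 + 140·1 = 268, valid modulo lcm(140, 8) = 280: x ≡ 268 (mod 280).
Verify: 268 mod 14 = 2, 268 mod 20 = 8, 268 mod 8 = 4.

x ≡ 268 (mod 280).


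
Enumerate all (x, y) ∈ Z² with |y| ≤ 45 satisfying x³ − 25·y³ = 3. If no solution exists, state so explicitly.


The equation is x³ - 25y³ = 3. For fixed y, x³ = 25·y³ + 3, so a solution requires the RHS to be a perfect cube.
Strategy: iterate y from -45 to 45, compute RHS = 25·y³ + 3, and check whether it is a (positive or negative) perfect cube.
Check small values of y:
  y = 0: RHS = 3 is not a perfect cube.
  y = 1: RHS = 28 is not a perfect cube.
  y = -1: RHS = -22 is not a perfect cube.
  y = 2: RHS = 203 is not a perfect cube.
  y = -2: RHS = -197 is not a perfect cube.
  y = 3: RHS = 678 is not a perfect cube.
  y = -3: RHS = -672 is not a perfect cube.
Continuing the search up to |y| = 45 finds no solutions either.
No (x, y) in the scanned range satisfies the equation.

No integer solutions with |y| ≤ 45.


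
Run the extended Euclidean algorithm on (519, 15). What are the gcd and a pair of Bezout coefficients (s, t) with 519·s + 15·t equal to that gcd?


Euclidean algorithm on (519, 15) — divide until remainder is 0:
  519 = 34 · 15 + 9
  15 = 1 · 9 + 6
  9 = 1 · 6 + 3
  6 = 2 · 3 + 0
gcd(519, 15) = 3.
Track Bezout coefficients alongside the remainders: start with r₀ = 519 = a·1 + b·0 (s = 1, t = 0) and r₁ = 15 = a·0 + b·1 (s = 0, t = 1); each new remainder r_{k+1} = r_{k-1} − q_k·r_k inherits s_{k+1} = s_{k-1} − q_k·s_k, t_{k+1} = t_{k-1} − q_k·t_k, so r_k = a·s_k + b·t_k at every step:
  q = 34: r = 9, s = 1 − 34·0 = 1, t = 0 − 34·1 = -34  (check: 519·1 + 15·(-34) = 9)
  q = 1: r = 6, s = 0 − 1·1 = -1, t = 1 − 1·(-34) = 35  (check: 519·(-1) + 15·35 = 6)
  q = 1: r = 3, s = 1 − 1·(-1) = 2, t = -34 − 1·35 = -69  (check: 519·2 + 15·(-69) = 3)
The row with r = 3 (the gcd) gives the Bezout coefficients s = 2, t = -69.
Result: 519 · (2) + 15 · (-69) = 3.

gcd(519, 15) = 3; s = 2, t = -69 (check: 519·2 + 15·(-69) = 3).


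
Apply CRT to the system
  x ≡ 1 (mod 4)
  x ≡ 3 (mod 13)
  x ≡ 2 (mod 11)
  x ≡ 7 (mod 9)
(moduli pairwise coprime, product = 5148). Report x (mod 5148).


Product of moduli M = 4 · 13 · 11 · 9 = 5148.
Merge one congruence at a time:
  Start: x ≡ 1 (mod 4).
  Combine with x ≡ 3 (mod 13); new modulus lcm = 52.
    Write x = 1 + 4·t and substitute into x ≡ 3 (mod 13): 4·t ≡ 3 − 1 = 2 (mod 13).
    The inverse of 4 mod 13 is 10 (since 4·10 = 40 = 3·13 + 1), so t ≡ 10·2 = 20 ≡ 7 (mod 13).
    Then x = 1 + 4·7 = 29, valid modulo lcm(4, 13) = 52: x ≡ 29 (mod 52).
  Combine with x ≡ 2 (mod 11); new modulus lcm = 572.
    Write x = 29 + 52·t and substitute into x ≡ 2 (mod 11): 52·t ≡ 2 − 29 = -27 (mod 11).
    Reduce coefficients mod 11: 8·t ≡ 6 (mod 11).
    The inverse of 8 mod 11 is 7 (since 8·7 = 56 = 5·11 + 1), so t ≡ 7·6 = 42 ≡ 9 (mod 11).
    Then x = 29 + 52·9 = 497, valid modulo lcm(52, 11) = 572: x ≡ 497 (mod 572).
  Combine with x ≡ 7 (mod 9); new modulus lcm = 5148.
    Write x = 497 + 572·t and substitute into x ≡ 7 (mod 9): 572·t ≡ 7 − 497 = -490 (mod 9).
    Reduce coefficients mod 9: 5·t ≡ 5 (mod 9).
    The inverse of 5 mod 9 is 2 (since 5·2 = 10 = 1·9 + 1), so t ≡ 2·5 = 10 ≡ 1 (mod 9).
    Then x = 497 + 572·1 = 1069, valid modulo lcm(572, 9) = 5148: x ≡ 1069 (mod 5148).
Verify against each original: 1069 mod 4 = 1, 1069 mod 13 = 3, 1069 mod 11 = 2, 1069 mod 9 = 7.

x ≡ 1069 (mod 5148).


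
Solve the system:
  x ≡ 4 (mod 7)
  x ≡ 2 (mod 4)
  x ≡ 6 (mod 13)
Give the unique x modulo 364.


Moduli 7, 4, 13 are pairwise coprime; by CRT there is a unique solution modulo M = 7 · 4 · 13 = 364.
Solve pairwise, accumulating the modulus:
  Start with x ≡ 4 (mod 7).
  Combine with x ≡ 2 (mod 4): since gcd(7, 4) = 1, we get a unique residue mod 28.
    Write x = 4 + 7·t and substitute into x ≡ 2 (mod 4): 7·t ≡ 2 − 4 = -2 (mod 4).
    Reduce coefficients mod 4: 3·t ≡ 2 (mod 4).
    The inverse of 3 mod 4 is 3 (since 3·3 = 9 = 2·4 + 1), so t ≡ 3·2 = 6 ≡ 2 (mod 4).
    Then x = 4 + 7·2 = 18, valid modulo lcm(7, 4) = 28: x ≡ 18 (mod 28).
  Combine with x ≡ 6 (mod 13): since gcd(28, 13) = 1, we get a unique residue mod 364.
    Write x = 18 + 28·t and substitute into x ≡ 6 (mod 13): 28·t ≡ 6 − 18 = -12 (mod 13).
    Reduce coefficients mod 13: 2·t ≡ 1 (mod 13).
    The inverse of 2 mod 13 is 7 (since 2·7 = 14 = 1·13 + 1), so t ≡ 7·1 = 7 ≡ 7 (mod 13).
    Then x = 18 + 28·7 = 214, valid modulo lcm(28, 13) = 364: x ≡ 214 (mod 364).
Verify: 214 mod 7 = 4 ✓, 214 mod 4 = 2 ✓, 214 mod 13 = 6 ✓.

x ≡ 214 (mod 364).


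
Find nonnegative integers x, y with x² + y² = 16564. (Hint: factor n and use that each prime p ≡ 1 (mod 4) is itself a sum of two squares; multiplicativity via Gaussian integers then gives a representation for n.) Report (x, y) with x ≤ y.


Step 1: Factor n = 16564 = 2^2 · 41 · 101.
Step 2: Check the mod-4 condition on each prime factor: 2 = 2 (special); 41 ≡ 1 (mod 4), exponent 1; 101 ≡ 1 (mod 4), exponent 1.
All primes ≡ 3 (mod 4) appear to even exponent (or don't appear), so by the two-squares theorem n IS expressible as a sum of two squares.
Step 3: Build a representation. Group n = k² · m with k = 2 and m = 41 · 101 = 4141 (a product of primes ≡ 1 (mod 4)); a representation of m scales to one of n via (k·x)² + (k·y)² = k²(x² + y²). Each prime p ≡ 1 (mod 4) is itself a sum of two squares; find a² by testing p − a² for a perfect square:
  41: 41 − 1² = 40, 41 − 2² = 37, 41 − 3² = 32, 41 − 4² = 25 = 5² ⇒ 41 = 4² + 5².
  101: 101 − 1² = 100 = 10² ⇒ 101 = 1² + 10².
  Combine using the Brahmagupta–Fibonacci identity (a² + b²)(c² + d²) = (ac − bd)² + (ad + bc)² = (ac + bd)² + (ad − bc)²:
  41 · 101 = 4141: from (4² + 5²)(1² + 10²), take (4·1 − 5·10, 4·10 + 5·1) = (4 − 50, 40 + 5) = (-46, 45); dropping signs (only squares matter) gives (46, 45); check 46² + 45² = 2116 + 2025 = 4141 ✓.
  Scale by k = 2: (2·46, 2·45) = (92, 90).
Step 4: Order so x ≤ y and verify: 90² + 92² = 8100 + 8464 = 16564 = n. ✓

n = 16564 = 90² + 92² (one valid representation with x ≤ y).


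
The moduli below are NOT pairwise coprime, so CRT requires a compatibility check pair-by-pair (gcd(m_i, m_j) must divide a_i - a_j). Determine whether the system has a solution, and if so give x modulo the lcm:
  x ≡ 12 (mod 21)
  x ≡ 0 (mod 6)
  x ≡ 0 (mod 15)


Moduli 21, 6, 15 are not pairwise coprime, so CRT works modulo lcm(m_i) when all pairwise compatibility conditions hold.
Pairwise compatibility: gcd(m_i, m_j) must divide a_i - a_j for every pair.
Merge one congruence at a time:
  Start: x ≡ 12 (mod 21).
  Combine with x ≡ 0 (mod 6): gcd(21, 6) = 3; 0 - 12 = -12, which IS divisible by 3, so compatible.
    Write x = 12 + 21·t and substitute into x ≡ 0 (mod 6): 21·t ≡ 0 − 12 = -12 (mod 6).
    Divide the congruence (and modulus) by g = 3: 7·t ≡ -4 (mod 2).
    Reduce coefficients mod 2: 1·t ≡ 0 (mod 2).
    So t ≡ 0 (mod 2).
    Then x = 12 + 21·0 = 12, valid modulo lcm(21, 6) = 42: x ≡ 12 (mod 42).
  Combine with x ≡ 0 (mod 15): gcd(42, 15) = 3; 0 - 12 = -12, which IS divisible by 3, so compatible.
    Write x = 12 + 42·t and substitute into x ≡ 0 (mod 15): 42·t ≡ 0 − 12 = -12 (mod 15).
    Divide the congruence (and modulus) by g = 3: 14·t ≡ -4 (mod 5).
    Reduce coefficients mod 5: 4·t ≡ 1 (mod 5).
    The inverse of 4 mod 5 is 4 (since 4·4 = 16 = 3·5 + 1), so t ≡ 4·1 = 4 ≡ 4 (mod 5).
    Then x = 12 + 42·4 = 180, valid modulo lcm(42, 15) = 210: x ≡ 180 (mod 210).
Verify: 180 mod 21 = 12, 180 mod 6 = 0, 180 mod 15 = 0.

x ≡ 180 (mod 210).


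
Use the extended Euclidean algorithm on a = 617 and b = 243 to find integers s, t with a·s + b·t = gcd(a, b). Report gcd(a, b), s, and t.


Euclidean algorithm on (617, 243) — divide until remainder is 0:
  617 = 2 · 243 + 131
  243 = 1 · 131 + 112
  131 = 1 · 112 + 19
  112 = 5 · 19 + 17
  19 = 1 · 17 + 2
  17 = 8 · 2 + 1
  2 = 2 · 1 + 0
gcd(617, 243) = 1.
Track Bezout coefficients alongside the remainders: start with r₀ = 617 = a·1 + b·0 (s = 1, t = 0) and r₁ = 243 = a·0 + b·1 (s = 0, t = 1); each new remainder r_{k+1} = r_{k-1} − q_k·r_k inherits s_{k+1} = s_{k-1} − q_k·s_k, t_{k+1} = t_{k-1} − q_k·t_k, so r_k = a·s_k + b·t_k at every step:
  q = 2: r = 131, s = 1 − 2·0 = 1, t = 0 − 2·1 = -2  (check: 617·1 + 243·(-2) = 131)
  q = 1: r = 112, s = 0 − 1·1 = -1, t = 1 − 1·(-2) = 3  (check: 617·(-1) + 243·3 = 112)
  q = 1: r = 19, s = 1 − 1·(-1) = 2, t = -2 − 1·3 = -5  (check: 617·2 + 243·(-5) = 19)
  q = 5: r = 17, s = -1 − 5·2 = -11, t = 3 − 5·(-5) = 28  (check: 617·(-11) + 243·28 = 17)
  q = 1: r = 2, s = 2 − 1·(-11) = 13, t = -5 − 1·28 = -33  (check: 617·13 + 243·(-33) = 2)
  q = 8: r = 1, s = -11 − 8·13 = -115, t = 28 − 8·(-33) = 292  (check: 617·(-115) + 243·292 = 1)
The row with r = 1 (the gcd) gives the Bezout coefficients s = -115, t = 292.
Result: 617 · (-115) + 243 · (292) = 1.

gcd(617, 243) = 1; s = -115, t = 292 (check: 617·(-115) + 243·292 = 1).


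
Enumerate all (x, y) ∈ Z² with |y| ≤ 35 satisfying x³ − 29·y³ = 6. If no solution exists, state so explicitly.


The equation is x³ - 29y³ = 6. For fixed y, x³ = 29·y³ + 6, so a solution requires the RHS to be a perfect cube.
Strategy: iterate y from -35 to 35, compute RHS = 29·y³ + 6, and check whether it is a (positive or negative) perfect cube.
Check small values of y:
  y = 0: RHS = 6 is not a perfect cube.
  y = 1: RHS = 35 is not a perfect cube.
  y = -1: RHS = -23 is not a perfect cube.
  y = 2: RHS = 238 is not a perfect cube.
  y = -2: RHS = -226 is not a perfect cube.
  y = 3: RHS = 789 is not a perfect cube.
  y = -3: RHS = -777 is not a perfect cube.
Continuing the search up to |y| = 35 finds no solutions either.
No (x, y) in the scanned range satisfies the equation.

No integer solutions with |y| ≤ 35.


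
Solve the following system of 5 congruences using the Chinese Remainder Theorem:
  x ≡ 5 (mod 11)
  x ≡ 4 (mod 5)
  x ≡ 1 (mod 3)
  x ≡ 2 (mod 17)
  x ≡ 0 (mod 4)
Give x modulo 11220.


Product of moduli M = 11 · 5 · 3 · 17 · 4 = 11220.
Merge one congruence at a time:
  Start: x ≡ 5 (mod 11).
  Combine with x ≡ 4 (mod 5); new modulus lcm = 55.
    Write x = 5 + 11·t and substitute into x ≡ 4 (mod 5): 11·t ≡ 4 − 5 = -1 (mod 5).
    Reduce coefficients mod 5: 1·t ≡ 4 (mod 5).
    So t ≡ 4 (mod 5).
    Then x = 5 + 11·4 = 49, valid modulo lcm(11, 5) = 55: x ≡ 49 (mod 55).
  Combine with x ≡ 1 (mod 3); new modulus lcm = 165.
    Write x = 49 + 55·t and substitute into x ≡ 1 (mod 3): 55·t ≡ 1 − 49 = -48 (mod 3).
    Reduce coefficients mod 3: 1·t ≡ 0 (mod 3).
    So t ≡ 0 (mod 3).
    Then x = 49 + 55·0 = 49, valid modulo lcm(55, 3) = 165: x ≡ 49 (mod 165).
  Combine with x ≡ 2 (mod 17); new modulus lcm = 2805.
    Write x = 49 + 165·t and substitute into x ≡ 2 (mod 17): 165·t ≡ 2 − 49 = -47 (mod 17).
    Reduce coefficients mod 17: 12·t ≡ 4 (mod 17).
    The inverse of 12 mod 17 is 10 (since 12·10 = 120 = 7·17 + 1), so t ≡ 10·4 = 40 ≡ 6 (mod 17).
    Then x = 49 + 165·6 = 1039, valid modulo lcm(165, 17) = 2805: x ≡ 1039 (mod 2805).
  Combine with x ≡ 0 (mod 4); new modulus lcm = 11220.
    Write x = 1039 + 2805·t and substitute into x ≡ 0 (mod 4): 2805·t ≡ 0 − 1039 = -1039 (mod 4).
    Reduce coefficients mod 4: 1·t ≡ 1 (mod 4).
    So t ≡ 1 (mod 4).
    Then x = 1039 + 2805·1 = 3844, valid modulo lcm(2805, 4) = 11220: x ≡ 3844 (mod 11220).
Verify against each original: 3844 mod 11 = 5, 3844 mod 5 = 4, 3844 mod 3 = 1, 3844 mod 17 = 2, 3844 mod 4 = 0.

x ≡ 3844 (mod 11220).
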